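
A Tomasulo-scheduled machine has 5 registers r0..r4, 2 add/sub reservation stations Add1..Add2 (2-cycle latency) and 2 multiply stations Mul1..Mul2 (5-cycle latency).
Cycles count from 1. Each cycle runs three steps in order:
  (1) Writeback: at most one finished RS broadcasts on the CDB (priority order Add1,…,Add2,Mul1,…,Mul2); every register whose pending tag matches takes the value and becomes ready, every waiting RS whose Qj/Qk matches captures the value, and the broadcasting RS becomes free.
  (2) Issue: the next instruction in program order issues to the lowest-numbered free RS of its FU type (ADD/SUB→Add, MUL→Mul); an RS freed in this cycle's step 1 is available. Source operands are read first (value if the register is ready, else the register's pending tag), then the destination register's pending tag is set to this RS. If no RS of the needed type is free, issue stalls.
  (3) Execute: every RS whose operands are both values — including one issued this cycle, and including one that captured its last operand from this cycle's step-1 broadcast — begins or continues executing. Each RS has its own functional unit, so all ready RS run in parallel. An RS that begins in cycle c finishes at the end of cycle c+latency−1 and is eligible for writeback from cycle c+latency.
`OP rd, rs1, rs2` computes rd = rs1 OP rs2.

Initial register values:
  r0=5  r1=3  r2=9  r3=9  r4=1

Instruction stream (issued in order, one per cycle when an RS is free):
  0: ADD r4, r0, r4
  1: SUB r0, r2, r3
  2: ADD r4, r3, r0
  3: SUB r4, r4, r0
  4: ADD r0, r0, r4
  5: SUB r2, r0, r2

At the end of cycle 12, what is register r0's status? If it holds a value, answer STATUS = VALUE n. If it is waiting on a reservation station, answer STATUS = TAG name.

cycle 1: issue ADD r4<-Add1 // r0:5,r1:3,r2:9,r3:9,r4:Add1
cycle 2: issue SUB r0<-Add2 // r0:Add2,r1:3,r2:9,r3:9,r4:Add1
cycle 3: CDB Add1=6; issue ADD r4<-Add1 // r0:Add2,r1:3,r2:9,r3:9,r4:Add1
cycle 4: CDB Add2=0; issue SUB r4<-Add2 // r0:0,r1:3,r2:9,r3:9,r4:Add2
cycle 5: stall // r0:0,r1:3,r2:9,r3:9,r4:Add2
cycle 6: CDB Add1=9; issue ADD r0<-Add1 // r0:Add1,r1:3,r2:9,r3:9,r4:Add2
cycle 7: stall // r0:Add1,r1:3,r2:9,r3:9,r4:Add2
cycle 8: CDB Add2=9; issue SUB r2<-Add2 // r0:Add1,r1:3,r2:Add2,r3:9,r4:9
cycle 9: - // r0:Add1,r1:3,r2:Add2,r3:9,r4:9
cycle 10: CDB Add1=9 // r0:9,r1:3,r2:Add2,r3:9,r4:9
cycle 11: - // r0:9,r1:3,r2:Add2,r3:9,r4:9
cycle 12: CDB Add2=0 // r0:9,r1:3,r2:0,r3:9,r4:9

STATUS = VALUE 9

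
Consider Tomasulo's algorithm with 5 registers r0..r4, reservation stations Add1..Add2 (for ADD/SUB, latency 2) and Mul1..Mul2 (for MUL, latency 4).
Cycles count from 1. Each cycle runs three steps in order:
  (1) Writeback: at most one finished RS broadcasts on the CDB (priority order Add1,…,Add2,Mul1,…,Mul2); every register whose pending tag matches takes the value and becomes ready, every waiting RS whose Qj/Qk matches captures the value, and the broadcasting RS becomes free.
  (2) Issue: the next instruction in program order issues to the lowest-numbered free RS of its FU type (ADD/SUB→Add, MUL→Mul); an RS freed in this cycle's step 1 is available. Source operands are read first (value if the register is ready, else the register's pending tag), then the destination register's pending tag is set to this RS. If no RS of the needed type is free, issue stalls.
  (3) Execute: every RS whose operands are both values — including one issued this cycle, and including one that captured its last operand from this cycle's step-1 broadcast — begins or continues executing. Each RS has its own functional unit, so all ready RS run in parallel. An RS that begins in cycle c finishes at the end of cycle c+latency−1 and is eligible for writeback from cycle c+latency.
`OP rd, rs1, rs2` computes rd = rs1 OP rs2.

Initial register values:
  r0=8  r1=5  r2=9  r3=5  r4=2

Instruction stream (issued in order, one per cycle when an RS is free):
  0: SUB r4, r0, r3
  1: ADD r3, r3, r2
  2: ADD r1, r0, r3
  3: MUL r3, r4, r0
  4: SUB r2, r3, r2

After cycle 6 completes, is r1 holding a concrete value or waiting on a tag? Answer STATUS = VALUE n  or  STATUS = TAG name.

c1: issue SUB r4<-Add1 | r0:8,r1:5,r2:9,r3:5,r4:Add1
c2: issue ADD r3<-Add2 | r0:8,r1:5,r2:9,r3:Add2,r4:Add1
c3: CDB Add1=3; issue ADD r1<-Add1 | r0:8,r1:Add1,r2:9,r3:Add2,r4:3
c4: CDB Add2=14; issue MUL r3<-Mul1 | r0:8,r1:Add1,r2:9,r3:Mul1,r4:3
c5: issue SUB r2<-Add2 | r0:8,r1:Add1,r2:Add2,r3:Mul1,r4:3
c6: CDB Add1=22 | r0:8,r1:22,r2:Add2,r3:Mul1,r4:3

STATUS = VALUE 22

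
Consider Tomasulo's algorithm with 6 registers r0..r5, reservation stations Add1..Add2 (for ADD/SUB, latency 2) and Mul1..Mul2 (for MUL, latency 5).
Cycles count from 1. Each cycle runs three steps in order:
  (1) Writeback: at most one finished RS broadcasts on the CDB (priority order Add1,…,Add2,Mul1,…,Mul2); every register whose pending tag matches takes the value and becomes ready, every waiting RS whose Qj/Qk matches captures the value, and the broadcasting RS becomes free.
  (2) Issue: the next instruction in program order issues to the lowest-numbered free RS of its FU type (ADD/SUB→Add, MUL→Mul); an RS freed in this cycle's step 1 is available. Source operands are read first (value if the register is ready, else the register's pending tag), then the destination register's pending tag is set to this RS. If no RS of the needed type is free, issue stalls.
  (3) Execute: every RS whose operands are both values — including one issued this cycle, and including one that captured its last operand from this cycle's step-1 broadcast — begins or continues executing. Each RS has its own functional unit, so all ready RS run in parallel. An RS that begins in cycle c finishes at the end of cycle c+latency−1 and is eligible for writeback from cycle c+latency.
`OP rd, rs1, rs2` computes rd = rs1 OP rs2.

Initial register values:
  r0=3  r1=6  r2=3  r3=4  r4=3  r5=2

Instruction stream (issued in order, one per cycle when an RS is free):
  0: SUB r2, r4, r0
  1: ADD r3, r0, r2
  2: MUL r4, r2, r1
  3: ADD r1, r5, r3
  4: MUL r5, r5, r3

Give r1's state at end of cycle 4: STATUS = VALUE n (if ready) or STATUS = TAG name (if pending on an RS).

STATUS = TAG Add1

cycle 1: issue SUB r2<-Add1 // r0:3,r1:6,r2:Add1,r3:4,r4:3,r5:2
cycle 2: issue ADD r3<-Add2 // r0:3,r1:6,r2:Add1,r3:Add2,r4:3,r5:2
cycle 3: CDB Add1=0; issue MUL r4<-Mul1 // r0:3,r1:6,r2:0,r3:Add2,r4:Mul1,r5:2
cycle 4: issue ADD r1<-Add1 // r0:3,r1:Add1,r2:0,r3:Add2,r4:Mul1,r5:2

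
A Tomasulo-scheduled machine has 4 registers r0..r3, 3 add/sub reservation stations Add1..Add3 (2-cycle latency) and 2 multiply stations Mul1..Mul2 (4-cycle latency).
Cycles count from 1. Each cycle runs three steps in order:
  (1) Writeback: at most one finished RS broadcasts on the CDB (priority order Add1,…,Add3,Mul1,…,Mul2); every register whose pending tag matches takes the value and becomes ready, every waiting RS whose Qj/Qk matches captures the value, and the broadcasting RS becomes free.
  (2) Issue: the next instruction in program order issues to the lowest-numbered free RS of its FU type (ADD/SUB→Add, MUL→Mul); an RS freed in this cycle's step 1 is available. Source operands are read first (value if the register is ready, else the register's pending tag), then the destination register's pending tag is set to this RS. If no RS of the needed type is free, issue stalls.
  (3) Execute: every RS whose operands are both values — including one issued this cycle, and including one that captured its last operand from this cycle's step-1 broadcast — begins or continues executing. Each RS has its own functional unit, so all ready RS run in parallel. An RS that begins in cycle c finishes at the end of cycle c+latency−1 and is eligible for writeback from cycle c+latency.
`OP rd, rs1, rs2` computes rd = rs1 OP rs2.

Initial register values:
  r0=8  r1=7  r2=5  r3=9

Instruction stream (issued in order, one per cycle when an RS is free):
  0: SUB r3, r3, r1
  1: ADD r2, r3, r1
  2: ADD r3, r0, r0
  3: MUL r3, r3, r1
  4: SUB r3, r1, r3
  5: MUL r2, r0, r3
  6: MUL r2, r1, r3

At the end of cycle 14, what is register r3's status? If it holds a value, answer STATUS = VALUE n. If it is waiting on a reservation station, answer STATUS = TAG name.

c1: issue SUB r3<-Add1 | r0:8,r1:7,r2:5,r3:Add1
c2: issue ADD r2<-Add2 | r0:8,r1:7,r2:Add2,r3:Add1
c3: CDB Add1=2; issue ADD r3<-Add1 | r0:8,r1:7,r2:Add2,r3:Add1
c4: issue MUL r3<-Mul1 | r0:8,r1:7,r2:Add2,r3:Mul1
c5: CDB Add1=16; issue SUB r3<-Add1 | r0:8,r1:7,r2:Add2,r3:Add1
c6: CDB Add2=9; issue MUL r2<-Mul2 | r0:8,r1:7,r2:Mul2,r3:Add1
c7: stall | r0:8,r1:7,r2:Mul2,r3:Add1
c8: stall | r0:8,r1:7,r2:Mul2,r3:Add1
c9: CDB Mul1=112; issue MUL r2<-Mul1 | r0:8,r1:7,r2:Mul1,r3:Add1
c10: - | r0:8,r1:7,r2:Mul1,r3:Add1
c11: CDB Add1=-105 | r0:8,r1:7,r2:Mul1,r3:-105
c12: - | r0:8,r1:7,r2:Mul1,r3:-105
c13: - | r0:8,r1:7,r2:Mul1,r3:-105
c14: - | r0:8,r1:7,r2:Mul1,r3:-105

STATUS = VALUE -105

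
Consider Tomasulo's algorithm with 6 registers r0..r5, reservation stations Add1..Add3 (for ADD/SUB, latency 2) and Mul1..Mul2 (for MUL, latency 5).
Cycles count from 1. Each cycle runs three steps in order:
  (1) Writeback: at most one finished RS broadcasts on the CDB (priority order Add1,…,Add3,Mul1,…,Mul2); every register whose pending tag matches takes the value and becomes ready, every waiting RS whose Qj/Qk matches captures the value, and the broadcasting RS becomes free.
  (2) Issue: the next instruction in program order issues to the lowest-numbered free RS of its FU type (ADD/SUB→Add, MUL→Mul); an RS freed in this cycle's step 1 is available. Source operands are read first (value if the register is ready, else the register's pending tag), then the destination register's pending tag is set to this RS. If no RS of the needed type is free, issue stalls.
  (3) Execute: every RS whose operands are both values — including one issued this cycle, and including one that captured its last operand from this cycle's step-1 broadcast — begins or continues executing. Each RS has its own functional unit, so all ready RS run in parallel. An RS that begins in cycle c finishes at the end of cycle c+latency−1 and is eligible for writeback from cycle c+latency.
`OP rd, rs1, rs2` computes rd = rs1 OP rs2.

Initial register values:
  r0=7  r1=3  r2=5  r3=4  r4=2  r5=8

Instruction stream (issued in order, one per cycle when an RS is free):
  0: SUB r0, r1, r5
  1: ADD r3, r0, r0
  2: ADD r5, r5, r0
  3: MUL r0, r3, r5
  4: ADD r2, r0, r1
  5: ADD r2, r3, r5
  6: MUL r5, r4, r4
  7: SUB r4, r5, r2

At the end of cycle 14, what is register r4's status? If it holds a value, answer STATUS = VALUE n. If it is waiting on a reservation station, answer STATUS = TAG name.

c1: issue SUB r0<-Add1 | r0:Add1,r1:3,r2:5,r3:4,r4:2,r5:8
c2: issue ADD r3<-Add2 | r0:Add1,r1:3,r2:5,r3:Add2,r4:2,r5:8
c3: CDB Add1=-5; issue ADD r5<-Add1 | r0:-5,r1:3,r2:5,r3:Add2,r4:2,r5:Add1
c4: issue MUL r0<-Mul1 | r0:Mul1,r1:3,r2:5,r3:Add2,r4:2,r5:Add1
c5: CDB Add1=3; issue ADD r2<-Add1 | r0:Mul1,r1:3,r2:Add1,r3:Add2,r4:2,r5:3
c6: CDB Add2=-10; issue ADD r2<-Add2 | r0:Mul1,r1:3,r2:Add2,r3:-10,r4:2,r5:3
c7: issue MUL r5<-Mul2 | r0:Mul1,r1:3,r2:Add2,r3:-10,r4:2,r5:Mul2
c8: CDB Add2=-7; issue SUB r4<-Add2 | r0:Mul1,r1:3,r2:-7,r3:-10,r4:Add2,r5:Mul2
c9: - | r0:Mul1,r1:3,r2:-7,r3:-10,r4:Add2,r5:Mul2
c10: - | r0:Mul1,r1:3,r2:-7,r3:-10,r4:Add2,r5:Mul2
c11: CDB Mul1=-30 | r0:-30,r1:3,r2:-7,r3:-10,r4:Add2,r5:Mul2
c12: CDB Mul2=4 | r0:-30,r1:3,r2:-7,r3:-10,r4:Add2,r5:4
c13: CDB Add1=-27 | r0:-30,r1:3,r2:-7,r3:-10,r4:Add2,r5:4
c14: CDB Add2=11 | r0:-30,r1:3,r2:-7,r3:-10,r4:11,r5:4

STATUS = VALUE 11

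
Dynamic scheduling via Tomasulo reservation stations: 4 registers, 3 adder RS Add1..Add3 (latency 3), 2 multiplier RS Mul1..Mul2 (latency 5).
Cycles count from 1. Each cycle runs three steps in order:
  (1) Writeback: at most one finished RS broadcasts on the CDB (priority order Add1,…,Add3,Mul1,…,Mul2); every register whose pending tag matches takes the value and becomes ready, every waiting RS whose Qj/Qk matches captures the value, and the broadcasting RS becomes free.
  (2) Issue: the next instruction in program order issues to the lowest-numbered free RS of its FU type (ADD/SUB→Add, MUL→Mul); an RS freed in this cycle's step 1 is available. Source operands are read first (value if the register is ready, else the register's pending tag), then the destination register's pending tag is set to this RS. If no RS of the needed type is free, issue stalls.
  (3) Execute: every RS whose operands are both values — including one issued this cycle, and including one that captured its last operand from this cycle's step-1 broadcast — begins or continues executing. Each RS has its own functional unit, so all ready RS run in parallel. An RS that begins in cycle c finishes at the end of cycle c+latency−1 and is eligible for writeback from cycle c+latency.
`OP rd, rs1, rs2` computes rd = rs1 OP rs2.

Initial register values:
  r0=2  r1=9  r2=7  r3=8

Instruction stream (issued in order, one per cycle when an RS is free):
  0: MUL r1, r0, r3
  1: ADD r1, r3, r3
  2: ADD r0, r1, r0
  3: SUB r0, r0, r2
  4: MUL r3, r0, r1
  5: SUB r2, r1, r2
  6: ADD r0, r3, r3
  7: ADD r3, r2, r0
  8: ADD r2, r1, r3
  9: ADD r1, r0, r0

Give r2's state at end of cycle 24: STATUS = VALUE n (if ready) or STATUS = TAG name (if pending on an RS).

c1: issue MUL r1<-Mul1 | r0:2,r1:Mul1,r2:7,r3:8
c2: issue ADD r1<-Add1 | r0:2,r1:Add1,r2:7,r3:8
c3: issue ADD r0<-Add2 | r0:Add2,r1:Add1,r2:7,r3:8
c4: issue SUB r0<-Add3 | r0:Add3,r1:Add1,r2:7,r3:8
c5: CDB Add1=16; issue MUL r3<-Mul2 | r0:Add3,r1:16,r2:7,r3:Mul2
c6: CDB Mul1=16; issue SUB r2<-Add1 | r0:Add3,r1:16,r2:Add1,r3:Mul2
c7: stall | r0:Add3,r1:16,r2:Add1,r3:Mul2
c8: CDB Add2=18; issue ADD r0<-Add2 | r0:Add2,r1:16,r2:Add1,r3:Mul2
c9: CDB Add1=9; issue ADD r3<-Add1 | r0:Add2,r1:16,r2:9,r3:Add1
c10: stall | r0:Add2,r1:16,r2:9,r3:Add1
c11: CDB Add3=11; issue ADD r2<-Add3 | r0:Add2,r1:16,r2:Add3,r3:Add1
c12: stall | r0:Add2,r1:16,r2:Add3,r3:Add1
c13: stall | r0:Add2,r1:16,r2:Add3,r3:Add1
c14: stall | r0:Add2,r1:16,r2:Add3,r3:Add1
c15: stall | r0:Add2,r1:16,r2:Add3,r3:Add1
c16: CDB Mul2=176; stall | r0:Add2,r1:16,r2:Add3,r3:Add1
c17: stall | r0:Add2,r1:16,r2:Add3,r3:Add1
c18: stall | r0:Add2,r1:16,r2:Add3,r3:Add1
c19: CDB Add2=352; issue ADD r1<-Add2 | r0:352,r1:Add2,r2:Add3,r3:Add1
c20: - | r0:352,r1:Add2,r2:Add3,r3:Add1
c21: - | r0:352,r1:Add2,r2:Add3,r3:Add1
c22: CDB Add1=361 | r0:352,r1:Add2,r2:Add3,r3:361
c23: CDB Add2=704 | r0:352,r1:704,r2:Add3,r3:361
c24: - | r0:352,r1:704,r2:Add3,r3:361

STATUS = TAG Add3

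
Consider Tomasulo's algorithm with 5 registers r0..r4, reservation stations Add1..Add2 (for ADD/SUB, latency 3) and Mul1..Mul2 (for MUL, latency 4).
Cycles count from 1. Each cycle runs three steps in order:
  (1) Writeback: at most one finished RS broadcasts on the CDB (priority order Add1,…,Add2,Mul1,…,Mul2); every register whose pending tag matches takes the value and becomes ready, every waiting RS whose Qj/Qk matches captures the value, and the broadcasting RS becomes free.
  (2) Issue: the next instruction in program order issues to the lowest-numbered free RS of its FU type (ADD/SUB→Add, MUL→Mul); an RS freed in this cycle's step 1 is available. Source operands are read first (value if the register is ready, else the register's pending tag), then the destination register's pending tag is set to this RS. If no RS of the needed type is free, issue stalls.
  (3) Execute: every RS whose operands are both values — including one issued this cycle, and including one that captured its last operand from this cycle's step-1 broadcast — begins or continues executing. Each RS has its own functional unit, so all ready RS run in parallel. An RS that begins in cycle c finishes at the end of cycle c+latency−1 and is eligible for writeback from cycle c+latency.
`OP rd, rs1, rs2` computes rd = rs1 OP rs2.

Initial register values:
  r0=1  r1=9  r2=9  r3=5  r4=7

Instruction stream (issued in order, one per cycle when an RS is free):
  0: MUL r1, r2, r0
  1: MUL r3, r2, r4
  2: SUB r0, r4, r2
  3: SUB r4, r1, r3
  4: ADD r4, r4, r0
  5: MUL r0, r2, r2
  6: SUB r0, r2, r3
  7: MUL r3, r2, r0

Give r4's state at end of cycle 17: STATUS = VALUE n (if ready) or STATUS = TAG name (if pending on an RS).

STATUS = VALUE -56

c1: issue MUL r1<-Mul1 | r0:1,r1:Mul1,r2:9,r3:5,r4:7
c2: issue MUL r3<-Mul2 | r0:1,r1:Mul1,r2:9,r3:Mul2,r4:7
c3: issue SUB r0<-Add1 | r0:Add1,r1:Mul1,r2:9,r3:Mul2,r4:7
c4: issue SUB r4<-Add2 | r0:Add1,r1:Mul1,r2:9,r3:Mul2,r4:Add2
c5: CDB Mul1=9; stall | r0:Add1,r1:9,r2:9,r3:Mul2,r4:Add2
c6: CDB Add1=-2; issue ADD r4<-Add1 | r0:-2,r1:9,r2:9,r3:Mul2,r4:Add1
c7: CDB Mul2=63; issue MUL r0<-Mul1 | r0:Mul1,r1:9,r2:9,r3:63,r4:Add1
c8: stall | r0:Mul1,r1:9,r2:9,r3:63,r4:Add1
c9: stall | r0:Mul1,r1:9,r2:9,r3:63,r4:Add1
c10: CDB Add2=-54; issue SUB r0<-Add2 | r0:Add2,r1:9,r2:9,r3:63,r4:Add1
c11: CDB Mul1=81; issue MUL r3<-Mul1 | r0:Add2,r1:9,r2:9,r3:Mul1,r4:Add1
c12: - | r0:Add2,r1:9,r2:9,r3:Mul1,r4:Add1
c13: CDB Add1=-56 | r0:Add2,r1:9,r2:9,r3:Mul1,r4:-56
c14: CDB Add2=-54 | r0:-54,r1:9,r2:9,r3:Mul1,r4:-56
c15: - | r0:-54,r1:9,r2:9,r3:Mul1,r4:-56
c16: - | r0:-54,r1:9,r2:9,r3:Mul1,r4:-56
c17: - | r0:-54,r1:9,r2:9,r3:Mul1,r4:-56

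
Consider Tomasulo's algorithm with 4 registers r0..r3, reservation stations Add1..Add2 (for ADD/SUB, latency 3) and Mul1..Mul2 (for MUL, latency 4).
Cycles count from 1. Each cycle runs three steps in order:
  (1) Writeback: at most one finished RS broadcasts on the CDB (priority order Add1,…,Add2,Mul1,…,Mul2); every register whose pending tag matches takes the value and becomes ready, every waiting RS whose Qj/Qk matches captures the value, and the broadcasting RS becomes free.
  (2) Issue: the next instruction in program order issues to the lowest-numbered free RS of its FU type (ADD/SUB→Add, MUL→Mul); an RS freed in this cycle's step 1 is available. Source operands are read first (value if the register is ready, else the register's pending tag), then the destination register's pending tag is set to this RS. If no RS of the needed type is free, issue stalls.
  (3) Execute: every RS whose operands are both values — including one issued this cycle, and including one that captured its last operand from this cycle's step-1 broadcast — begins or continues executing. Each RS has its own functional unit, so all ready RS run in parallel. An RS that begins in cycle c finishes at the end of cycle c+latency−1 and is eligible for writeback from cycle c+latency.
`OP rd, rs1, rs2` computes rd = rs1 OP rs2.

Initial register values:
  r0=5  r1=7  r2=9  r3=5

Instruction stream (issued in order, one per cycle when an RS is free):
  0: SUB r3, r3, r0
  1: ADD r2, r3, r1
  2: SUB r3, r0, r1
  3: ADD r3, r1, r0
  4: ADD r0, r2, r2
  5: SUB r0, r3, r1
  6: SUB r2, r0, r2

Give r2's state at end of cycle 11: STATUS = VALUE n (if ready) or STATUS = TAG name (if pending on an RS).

  c1: issue SUB r3<-Add1  regs: r0:5,r1:7,r2:9,r3:Add1
  c2: issue ADD r2<-Add2  regs: r0:5,r1:7,r2:Add2,r3:Add1
  c3: stall  regs: r0:5,r1:7,r2:Add2,r3:Add1
  c4: CDB Add1=0; issue SUB r3<-Add1  regs: r0:5,r1:7,r2:Add2,r3:Add1
  c5: stall  regs: r0:5,r1:7,r2:Add2,r3:Add1
  c6: stall  regs: r0:5,r1:7,r2:Add2,r3:Add1
  c7: CDB Add1=-2; issue ADD r3<-Add1  regs: r0:5,r1:7,r2:Add2,r3:Add1
  c8: CDB Add2=7; issue ADD r0<-Add2  regs: r0:Add2,r1:7,r2:7,r3:Add1
  c9: stall  regs: r0:Add2,r1:7,r2:7,r3:Add1
  c10: CDB Add1=12; issue SUB r0<-Add1  regs: r0:Add1,r1:7,r2:7,r3:12
  c11: CDB Add2=14; issue SUB r2<-Add2  regs: r0:Add1,r1:7,r2:Add2,r3:12

STATUS = TAG Add2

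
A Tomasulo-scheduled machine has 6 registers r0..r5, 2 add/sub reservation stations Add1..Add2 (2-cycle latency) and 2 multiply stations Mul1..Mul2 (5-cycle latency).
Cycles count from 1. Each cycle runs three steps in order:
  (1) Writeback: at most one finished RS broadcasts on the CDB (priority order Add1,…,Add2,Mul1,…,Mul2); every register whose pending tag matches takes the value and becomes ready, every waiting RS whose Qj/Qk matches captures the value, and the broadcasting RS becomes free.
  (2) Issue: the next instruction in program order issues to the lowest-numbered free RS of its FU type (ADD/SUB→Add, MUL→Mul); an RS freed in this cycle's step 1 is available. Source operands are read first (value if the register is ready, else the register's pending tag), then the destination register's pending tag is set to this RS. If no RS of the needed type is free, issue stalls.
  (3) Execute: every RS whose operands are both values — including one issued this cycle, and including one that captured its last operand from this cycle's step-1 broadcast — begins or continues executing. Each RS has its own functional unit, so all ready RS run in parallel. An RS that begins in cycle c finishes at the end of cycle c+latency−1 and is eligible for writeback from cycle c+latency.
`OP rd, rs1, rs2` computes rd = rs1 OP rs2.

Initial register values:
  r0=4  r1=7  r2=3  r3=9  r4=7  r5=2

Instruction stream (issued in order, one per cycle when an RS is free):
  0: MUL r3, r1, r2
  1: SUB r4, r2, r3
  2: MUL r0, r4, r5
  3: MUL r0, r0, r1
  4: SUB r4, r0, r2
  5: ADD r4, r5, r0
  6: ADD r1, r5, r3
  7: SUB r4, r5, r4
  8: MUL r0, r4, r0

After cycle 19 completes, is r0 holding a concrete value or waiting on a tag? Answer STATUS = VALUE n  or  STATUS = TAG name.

STATUS = VALUE -252

c1: issue MUL r3<-Mul1 | r0:4,r1:7,r2:3,r3:Mul1,r4:7,r5:2
c2: issue SUB r4<-Add1 | r0:4,r1:7,r2:3,r3:Mul1,r4:Add1,r5:2
c3: issue MUL r0<-Mul2 | r0:Mul2,r1:7,r2:3,r3:Mul1,r4:Add1,r5:2
c4: stall | r0:Mul2,r1:7,r2:3,r3:Mul1,r4:Add1,r5:2
c5: stall | r0:Mul2,r1:7,r2:3,r3:Mul1,r4:Add1,r5:2
c6: CDB Mul1=21; issue MUL r0<-Mul1 | r0:Mul1,r1:7,r2:3,r3:21,r4:Add1,r5:2
c7: issue SUB r4<-Add2 | r0:Mul1,r1:7,r2:3,r3:21,r4:Add2,r5:2
c8: CDB Add1=-18; issue ADD r4<-Add1 | r0:Mul1,r1:7,r2:3,r3:21,r4:Add1,r5:2
c9: stall | r0:Mul1,r1:7,r2:3,r3:21,r4:Add1,r5:2
c10: stall | r0:Mul1,r1:7,r2:3,r3:21,r4:Add1,r5:2
c11: stall | r0:Mul1,r1:7,r2:3,r3:21,r4:Add1,r5:2
c12: stall | r0:Mul1,r1:7,r2:3,r3:21,r4:Add1,r5:2
c13: CDB Mul2=-36; stall | r0:Mul1,r1:7,r2:3,r3:21,r4:Add1,r5:2
c14: stall | r0:Mul1,r1:7,r2:3,r3:21,r4:Add1,r5:2
c15: stall | r0:Mul1,r1:7,r2:3,r3:21,r4:Add1,r5:2
c16: stall | r0:Mul1,r1:7,r2:3,r3:21,r4:Add1,r5:2
c17: stall | r0:Mul1,r1:7,r2:3,r3:21,r4:Add1,r5:2
c18: CDB Mul1=-252; stall | r0:-252,r1:7,r2:3,r3:21,r4:Add1,r5:2
c19: stall | r0:-252,r1:7,r2:3,r3:21,r4:Add1,r5:2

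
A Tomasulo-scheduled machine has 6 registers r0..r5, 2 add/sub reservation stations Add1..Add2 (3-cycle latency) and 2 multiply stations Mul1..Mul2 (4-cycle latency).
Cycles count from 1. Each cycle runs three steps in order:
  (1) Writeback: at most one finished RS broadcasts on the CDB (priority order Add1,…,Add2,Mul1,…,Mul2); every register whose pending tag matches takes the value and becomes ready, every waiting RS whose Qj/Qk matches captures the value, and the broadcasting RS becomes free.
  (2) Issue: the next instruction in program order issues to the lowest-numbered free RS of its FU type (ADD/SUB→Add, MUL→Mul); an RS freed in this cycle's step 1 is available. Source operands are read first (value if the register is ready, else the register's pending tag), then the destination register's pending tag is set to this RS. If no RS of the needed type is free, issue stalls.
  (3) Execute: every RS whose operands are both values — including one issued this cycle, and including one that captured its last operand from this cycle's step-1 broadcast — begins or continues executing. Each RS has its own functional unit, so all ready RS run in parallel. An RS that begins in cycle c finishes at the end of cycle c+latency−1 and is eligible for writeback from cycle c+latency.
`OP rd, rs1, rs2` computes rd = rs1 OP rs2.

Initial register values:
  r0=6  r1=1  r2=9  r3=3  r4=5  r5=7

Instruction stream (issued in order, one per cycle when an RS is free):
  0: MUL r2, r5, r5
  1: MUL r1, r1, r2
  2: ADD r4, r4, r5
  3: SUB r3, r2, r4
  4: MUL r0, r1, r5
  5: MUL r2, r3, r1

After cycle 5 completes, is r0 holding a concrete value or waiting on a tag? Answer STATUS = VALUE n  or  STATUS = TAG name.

STATUS = TAG Mul1

c1: issue MUL r2<-Mul1 | r0:6,r1:1,r2:Mul1,r3:3,r4:5,r5:7
c2: issue MUL r1<-Mul2 | r0:6,r1:Mul2,r2:Mul1,r3:3,r4:5,r5:7
c3: issue ADD r4<-Add1 | r0:6,r1:Mul2,r2:Mul1,r3:3,r4:Add1,r5:7
c4: issue SUB r3<-Add2 | r0:6,r1:Mul2,r2:Mul1,r3:Add2,r4:Add1,r5:7
c5: CDB Mul1=49; issue MUL r0<-Mul1 | r0:Mul1,r1:Mul2,r2:49,r3:Add2,r4:Add1,r5:7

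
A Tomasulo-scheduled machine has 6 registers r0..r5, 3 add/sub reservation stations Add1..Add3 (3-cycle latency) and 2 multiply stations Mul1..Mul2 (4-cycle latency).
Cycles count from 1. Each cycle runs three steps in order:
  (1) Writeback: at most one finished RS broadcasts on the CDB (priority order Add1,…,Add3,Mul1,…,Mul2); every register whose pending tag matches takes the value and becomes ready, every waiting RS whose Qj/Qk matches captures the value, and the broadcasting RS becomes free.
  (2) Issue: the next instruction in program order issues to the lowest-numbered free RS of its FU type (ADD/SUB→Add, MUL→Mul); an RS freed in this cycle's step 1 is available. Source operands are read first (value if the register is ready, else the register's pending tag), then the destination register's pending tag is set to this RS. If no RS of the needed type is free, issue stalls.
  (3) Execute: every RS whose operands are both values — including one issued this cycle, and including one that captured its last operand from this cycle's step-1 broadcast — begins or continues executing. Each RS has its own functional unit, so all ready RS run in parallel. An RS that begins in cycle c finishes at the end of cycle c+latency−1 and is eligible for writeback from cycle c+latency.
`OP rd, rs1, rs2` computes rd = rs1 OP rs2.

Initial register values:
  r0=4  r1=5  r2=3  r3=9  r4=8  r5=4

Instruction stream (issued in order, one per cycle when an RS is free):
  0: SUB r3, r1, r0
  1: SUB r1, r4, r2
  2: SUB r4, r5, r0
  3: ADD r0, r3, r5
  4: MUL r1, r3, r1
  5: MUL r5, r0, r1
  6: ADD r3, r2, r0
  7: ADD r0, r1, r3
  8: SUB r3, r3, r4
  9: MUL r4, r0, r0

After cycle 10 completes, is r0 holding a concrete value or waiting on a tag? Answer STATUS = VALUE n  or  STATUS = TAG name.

cycle 1: issue SUB r3<-Add1 // r0:4,r1:5,r2:3,r3:Add1,r4:8,r5:4
cycle 2: issue SUB r1<-Add2 // r0:4,r1:Add2,r2:3,r3:Add1,r4:8,r5:4
cycle 3: issue SUB r4<-Add3 // r0:4,r1:Add2,r2:3,r3:Add1,r4:Add3,r5:4
cycle 4: CDB Add1=1; issue ADD r0<-Add1 // r0:Add1,r1:Add2,r2:3,r3:1,r4:Add3,r5:4
cycle 5: CDB Add2=5; issue MUL r1<-Mul1 // r0:Add1,r1:Mul1,r2:3,r3:1,r4:Add3,r5:4
cycle 6: CDB Add3=0; issue MUL r5<-Mul2 // r0:Add1,r1:Mul1,r2:3,r3:1,r4:0,r5:Mul2
cycle 7: CDB Add1=5; issue ADD r3<-Add1 // r0:5,r1:Mul1,r2:3,r3:Add1,r4:0,r5:Mul2
cycle 8: issue ADD r0<-Add2 // r0:Add2,r1:Mul1,r2:3,r3:Add1,r4:0,r5:Mul2
cycle 9: CDB Mul1=5; issue SUB r3<-Add3 // r0:Add2,r1:5,r2:3,r3:Add3,r4:0,r5:Mul2
cycle 10: CDB Add1=8; issue MUL r4<-Mul1 // r0:Add2,r1:5,r2:3,r3:Add3,r4:Mul1,r5:Mul2

STATUS = TAG Add2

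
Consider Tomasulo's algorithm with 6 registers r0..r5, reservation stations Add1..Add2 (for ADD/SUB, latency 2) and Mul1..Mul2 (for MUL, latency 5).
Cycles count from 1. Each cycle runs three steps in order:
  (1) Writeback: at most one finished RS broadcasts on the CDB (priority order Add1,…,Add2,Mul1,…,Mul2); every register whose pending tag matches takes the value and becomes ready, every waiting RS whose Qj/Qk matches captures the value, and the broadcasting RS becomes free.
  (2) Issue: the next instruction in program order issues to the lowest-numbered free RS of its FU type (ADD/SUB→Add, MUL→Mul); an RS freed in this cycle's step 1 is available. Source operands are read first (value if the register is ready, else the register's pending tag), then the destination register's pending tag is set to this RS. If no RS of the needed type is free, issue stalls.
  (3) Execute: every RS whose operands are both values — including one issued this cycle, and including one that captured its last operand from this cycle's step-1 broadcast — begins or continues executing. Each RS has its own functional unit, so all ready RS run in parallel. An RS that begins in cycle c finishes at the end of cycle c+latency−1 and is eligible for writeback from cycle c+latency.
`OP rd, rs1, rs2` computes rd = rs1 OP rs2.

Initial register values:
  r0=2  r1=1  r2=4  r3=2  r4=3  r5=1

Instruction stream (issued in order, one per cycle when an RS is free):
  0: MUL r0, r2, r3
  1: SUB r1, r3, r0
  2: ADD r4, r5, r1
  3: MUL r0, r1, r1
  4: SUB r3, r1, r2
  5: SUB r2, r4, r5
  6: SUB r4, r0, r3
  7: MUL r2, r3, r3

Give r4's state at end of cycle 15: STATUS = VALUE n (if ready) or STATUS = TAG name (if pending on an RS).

c1: issue MUL r0<-Mul1 | r0:Mul1,r1:1,r2:4,r3:2,r4:3,r5:1
c2: issue SUB r1<-Add1 | r0:Mul1,r1:Add1,r2:4,r3:2,r4:3,r5:1
c3: issue ADD r4<-Add2 | r0:Mul1,r1:Add1,r2:4,r3:2,r4:Add2,r5:1
c4: issue MUL r0<-Mul2 | r0:Mul2,r1:Add1,r2:4,r3:2,r4:Add2,r5:1
c5: stall | r0:Mul2,r1:Add1,r2:4,r3:2,r4:Add2,r5:1
c6: CDB Mul1=8; stall | r0:Mul2,r1:Add1,r2:4,r3:2,r4:Add2,r5:1
c7: stall | r0:Mul2,r1:Add1,r2:4,r3:2,r4:Add2,r5:1
c8: CDB Add1=-6; issue SUB r3<-Add1 | r0:Mul2,r1:-6,r2:4,r3:Add1,r4:Add2,r5:1
c9: stall | r0:Mul2,r1:-6,r2:4,r3:Add1,r4:Add2,r5:1
c10: CDB Add1=-10; issue SUB r2<-Add1 | r0:Mul2,r1:-6,r2:Add1,r3:-10,r4:Add2,r5:1
c11: CDB Add2=-5; issue SUB r4<-Add2 | r0:Mul2,r1:-6,r2:Add1,r3:-10,r4:Add2,r5:1
c12: issue MUL r2<-Mul1 | r0:Mul2,r1:-6,r2:Mul1,r3:-10,r4:Add2,r5:1
c13: CDB Add1=-6 | r0:Mul2,r1:-6,r2:Mul1,r3:-10,r4:Add2,r5:1
c14: CDB Mul2=36 | r0:36,r1:-6,r2:Mul1,r3:-10,r4:Add2,r5:1
c15: - | r0:36,r1:-6,r2:Mul1,r3:-10,r4:Add2,r5:1

STATUS = TAG Add2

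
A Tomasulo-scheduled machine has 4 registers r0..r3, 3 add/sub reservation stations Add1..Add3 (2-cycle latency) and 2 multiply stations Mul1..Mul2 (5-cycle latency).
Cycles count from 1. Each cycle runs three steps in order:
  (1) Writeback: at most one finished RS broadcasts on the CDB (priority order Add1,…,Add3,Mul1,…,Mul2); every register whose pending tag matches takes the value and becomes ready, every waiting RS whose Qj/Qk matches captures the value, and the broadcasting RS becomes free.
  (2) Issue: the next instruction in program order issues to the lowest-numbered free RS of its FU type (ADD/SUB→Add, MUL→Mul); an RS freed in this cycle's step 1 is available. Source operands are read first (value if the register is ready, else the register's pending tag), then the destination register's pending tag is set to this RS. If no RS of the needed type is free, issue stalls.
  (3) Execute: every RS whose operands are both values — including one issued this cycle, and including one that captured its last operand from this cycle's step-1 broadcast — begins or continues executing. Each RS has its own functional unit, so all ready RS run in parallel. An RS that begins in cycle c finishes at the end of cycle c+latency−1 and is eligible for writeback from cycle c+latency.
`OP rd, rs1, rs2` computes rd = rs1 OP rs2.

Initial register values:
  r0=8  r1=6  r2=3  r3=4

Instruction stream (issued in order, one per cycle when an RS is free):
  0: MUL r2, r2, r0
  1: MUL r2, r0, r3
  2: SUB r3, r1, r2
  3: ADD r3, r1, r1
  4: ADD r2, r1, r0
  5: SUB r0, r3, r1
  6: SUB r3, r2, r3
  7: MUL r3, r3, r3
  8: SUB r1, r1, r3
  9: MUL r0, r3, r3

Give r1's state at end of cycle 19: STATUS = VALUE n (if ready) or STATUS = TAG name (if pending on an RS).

STATUS = VALUE 2

cycle 1: issue MUL r2<-Mul1 // r0:8,r1:6,r2:Mul1,r3:4
cycle 2: issue MUL r2<-Mul2 // r0:8,r1:6,r2:Mul2,r3:4
cycle 3: issue SUB r3<-Add1 // r0:8,r1:6,r2:Mul2,r3:Add1
cycle 4: issue ADD r3<-Add2 // r0:8,r1:6,r2:Mul2,r3:Add2
cycle 5: issue ADD r2<-Add3 // r0:8,r1:6,r2:Add3,r3:Add2
cycle 6: CDB Add2=12; issue SUB r0<-Add2 // r0:Add2,r1:6,r2:Add3,r3:12
cycle 7: CDB Add3=14; issue SUB r3<-Add3 // r0:Add2,r1:6,r2:14,r3:Add3
cycle 8: CDB Add2=6; stall // r0:6,r1:6,r2:14,r3:Add3
cycle 9: CDB Add3=2; stall // r0:6,r1:6,r2:14,r3:2
cycle 10: CDB Mul1=24; issue MUL r3<-Mul1 // r0:6,r1:6,r2:14,r3:Mul1
cycle 11: CDB Mul2=32; issue SUB r1<-Add2 // r0:6,r1:Add2,r2:14,r3:Mul1
cycle 12: issue MUL r0<-Mul2 // r0:Mul2,r1:Add2,r2:14,r3:Mul1
cycle 13: CDB Add1=-26 // r0:Mul2,r1:Add2,r2:14,r3:Mul1
cycle 14: - // r0:Mul2,r1:Add2,r2:14,r3:Mul1
cycle 15: CDB Mul1=4 // r0:Mul2,r1:Add2,r2:14,r3:4
cycle 16: - // r0:Mul2,r1:Add2,r2:14,r3:4
cycle 17: CDB Add2=2 // r0:Mul2,r1:2,r2:14,r3:4
cycle 18: - // r0:Mul2,r1:2,r2:14,r3:4
cycle 19: - // r0:Mul2,r1:2,r2:14,r3:4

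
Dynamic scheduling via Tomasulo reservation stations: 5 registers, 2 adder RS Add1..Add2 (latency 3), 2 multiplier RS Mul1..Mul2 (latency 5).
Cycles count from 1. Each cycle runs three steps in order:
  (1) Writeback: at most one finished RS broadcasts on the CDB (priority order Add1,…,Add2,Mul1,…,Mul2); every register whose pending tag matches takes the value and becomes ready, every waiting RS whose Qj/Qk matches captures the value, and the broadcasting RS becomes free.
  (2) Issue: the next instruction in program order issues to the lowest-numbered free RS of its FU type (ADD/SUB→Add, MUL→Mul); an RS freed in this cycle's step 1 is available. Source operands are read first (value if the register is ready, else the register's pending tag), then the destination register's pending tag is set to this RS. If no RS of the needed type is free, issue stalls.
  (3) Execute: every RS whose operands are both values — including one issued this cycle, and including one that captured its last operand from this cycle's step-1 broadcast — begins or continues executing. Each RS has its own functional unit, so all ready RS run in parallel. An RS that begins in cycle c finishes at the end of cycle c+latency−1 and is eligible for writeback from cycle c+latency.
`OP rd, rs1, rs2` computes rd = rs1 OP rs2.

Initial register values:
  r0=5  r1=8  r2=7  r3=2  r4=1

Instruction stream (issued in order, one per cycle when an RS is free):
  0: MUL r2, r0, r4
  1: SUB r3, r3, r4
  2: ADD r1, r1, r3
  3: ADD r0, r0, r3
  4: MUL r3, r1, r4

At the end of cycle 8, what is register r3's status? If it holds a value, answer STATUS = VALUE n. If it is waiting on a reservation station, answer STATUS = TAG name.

  c1: issue MUL r2<-Mul1  regs: r0:5,r1:8,r2:Mul1,r3:2,r4:1
  c2: issue SUB r3<-Add1  regs: r0:5,r1:8,r2:Mul1,r3:Add1,r4:1
  c3: issue ADD r1<-Add2  regs: r0:5,r1:Add2,r2:Mul1,r3:Add1,r4:1
  c4: stall  regs: r0:5,r1:Add2,r2:Mul1,r3:Add1,r4:1
  c5: CDB Add1=1; issue ADD r0<-Add1  regs: r0:Add1,r1:Add2,r2:Mul1,r3:1,r4:1
  c6: CDB Mul1=5; issue MUL r3<-Mul1  regs: r0:Add1,r1:Add2,r2:5,r3:Mul1,r4:1
  c7: -  regs: r0:Add1,r1:Add2,r2:5,r3:Mul1,r4:1
  c8: CDB Add1=6  regs: r0:6,r1:Add2,r2:5,r3:Mul1,r4:1

STATUS = TAG Mul1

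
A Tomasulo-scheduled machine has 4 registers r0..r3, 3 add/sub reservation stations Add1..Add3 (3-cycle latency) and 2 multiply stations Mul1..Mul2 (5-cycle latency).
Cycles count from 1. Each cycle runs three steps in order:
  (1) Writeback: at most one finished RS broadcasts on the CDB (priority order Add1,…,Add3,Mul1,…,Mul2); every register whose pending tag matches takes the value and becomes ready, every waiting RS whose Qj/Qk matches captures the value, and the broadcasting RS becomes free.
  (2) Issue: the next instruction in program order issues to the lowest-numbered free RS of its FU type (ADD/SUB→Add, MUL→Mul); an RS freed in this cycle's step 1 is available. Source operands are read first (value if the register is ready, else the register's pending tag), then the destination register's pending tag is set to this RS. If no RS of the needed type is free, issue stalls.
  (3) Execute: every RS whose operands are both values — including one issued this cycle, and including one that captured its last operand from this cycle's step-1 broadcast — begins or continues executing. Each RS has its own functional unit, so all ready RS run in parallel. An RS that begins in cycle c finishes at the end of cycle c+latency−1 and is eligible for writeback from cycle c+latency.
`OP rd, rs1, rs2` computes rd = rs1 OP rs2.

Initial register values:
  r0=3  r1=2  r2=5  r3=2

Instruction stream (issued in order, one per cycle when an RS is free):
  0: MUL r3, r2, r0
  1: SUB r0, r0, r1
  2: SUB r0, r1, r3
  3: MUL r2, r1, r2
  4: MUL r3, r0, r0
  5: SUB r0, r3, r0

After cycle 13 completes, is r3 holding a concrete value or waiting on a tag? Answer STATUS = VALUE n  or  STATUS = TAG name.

c1: issue MUL r3<-Mul1 | r0:3,r1:2,r2:5,r3:Mul1
c2: issue SUB r0<-Add1 | r0:Add1,r1:2,r2:5,r3:Mul1
c3: issue SUB r0<-Add2 | r0:Add2,r1:2,r2:5,r3:Mul1
c4: issue MUL r2<-Mul2 | r0:Add2,r1:2,r2:Mul2,r3:Mul1
c5: CDB Add1=1; stall | r0:Add2,r1:2,r2:Mul2,r3:Mul1
c6: CDB Mul1=15; issue MUL r3<-Mul1 | r0:Add2,r1:2,r2:Mul2,r3:Mul1
c7: issue SUB r0<-Add1 | r0:Add1,r1:2,r2:Mul2,r3:Mul1
c8: - | r0:Add1,r1:2,r2:Mul2,r3:Mul1
c9: CDB Add2=-13 | r0:Add1,r1:2,r2:Mul2,r3:Mul1
c10: CDB Mul2=10 | r0:Add1,r1:2,r2:10,r3:Mul1
c11: - | r0:Add1,r1:2,r2:10,r3:Mul1
c12: - | r0:Add1,r1:2,r2:10,r3:Mul1
c13: - | r0:Add1,r1:2,r2:10,r3:Mul1

STATUS = TAG Mul1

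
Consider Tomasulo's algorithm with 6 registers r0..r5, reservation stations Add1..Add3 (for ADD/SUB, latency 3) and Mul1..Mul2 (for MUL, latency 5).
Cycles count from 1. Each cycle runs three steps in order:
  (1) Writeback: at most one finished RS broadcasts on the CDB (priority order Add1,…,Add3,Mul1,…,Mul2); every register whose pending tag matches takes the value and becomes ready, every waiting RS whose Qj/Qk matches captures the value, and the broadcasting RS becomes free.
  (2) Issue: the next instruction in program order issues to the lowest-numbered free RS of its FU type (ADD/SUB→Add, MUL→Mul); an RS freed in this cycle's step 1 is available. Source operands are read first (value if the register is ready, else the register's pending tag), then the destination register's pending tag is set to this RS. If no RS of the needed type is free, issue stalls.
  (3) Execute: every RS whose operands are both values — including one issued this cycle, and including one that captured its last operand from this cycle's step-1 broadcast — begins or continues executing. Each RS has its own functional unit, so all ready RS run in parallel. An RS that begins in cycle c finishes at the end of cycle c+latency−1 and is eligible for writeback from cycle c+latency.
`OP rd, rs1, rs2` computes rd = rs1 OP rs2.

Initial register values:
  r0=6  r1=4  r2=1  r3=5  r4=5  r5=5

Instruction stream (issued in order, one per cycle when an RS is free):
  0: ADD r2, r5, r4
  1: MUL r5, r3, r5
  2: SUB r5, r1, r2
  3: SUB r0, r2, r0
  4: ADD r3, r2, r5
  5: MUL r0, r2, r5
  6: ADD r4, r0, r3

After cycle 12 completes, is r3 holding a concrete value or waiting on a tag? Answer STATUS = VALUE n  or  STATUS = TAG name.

cycle 1: issue ADD r2<-Add1 // r0:6,r1:4,r2:Add1,r3:5,r4:5,r5:5
cycle 2: issue MUL r5<-Mul1 // r0:6,r1:4,r2:Add1,r3:5,r4:5,r5:Mul1
cycle 3: issue SUB r5<-Add2 // r0:6,r1:4,r2:Add1,r3:5,r4:5,r5:Add2
cycle 4: CDB Add1=10; issue SUB r0<-Add1 // r0:Add1,r1:4,r2:10,r3:5,r4:5,r5:Add2
cycle 5: issue ADD r3<-Add3 // r0:Add1,r1:4,r2:10,r3:Add3,r4:5,r5:Add2
cycle 6: issue MUL r0<-Mul2 // r0:Mul2,r1:4,r2:10,r3:Add3,r4:5,r5:Add2
cycle 7: CDB Add1=4; issue ADD r4<-Add1 // r0:Mul2,r1:4,r2:10,r3:Add3,r4:Add1,r5:Add2
cycle 8: CDB Add2=-6 // r0:Mul2,r1:4,r2:10,r3:Add3,r4:Add1,r5:-6
cycle 9: CDB Mul1=25 // r0:Mul2,r1:4,r2:10,r3:Add3,r4:Add1,r5:-6
cycle 10: - // r0:Mul2,r1:4,r2:10,r3:Add3,r4:Add1,r5:-6
cycle 11: CDB Add3=4 // r0:Mul2,r1:4,r2:10,r3:4,r4:Add1,r5:-6
cycle 12: - // r0:Mul2,r1:4,r2:10,r3:4,r4:Add1,r5:-6

STATUS = VALUE 4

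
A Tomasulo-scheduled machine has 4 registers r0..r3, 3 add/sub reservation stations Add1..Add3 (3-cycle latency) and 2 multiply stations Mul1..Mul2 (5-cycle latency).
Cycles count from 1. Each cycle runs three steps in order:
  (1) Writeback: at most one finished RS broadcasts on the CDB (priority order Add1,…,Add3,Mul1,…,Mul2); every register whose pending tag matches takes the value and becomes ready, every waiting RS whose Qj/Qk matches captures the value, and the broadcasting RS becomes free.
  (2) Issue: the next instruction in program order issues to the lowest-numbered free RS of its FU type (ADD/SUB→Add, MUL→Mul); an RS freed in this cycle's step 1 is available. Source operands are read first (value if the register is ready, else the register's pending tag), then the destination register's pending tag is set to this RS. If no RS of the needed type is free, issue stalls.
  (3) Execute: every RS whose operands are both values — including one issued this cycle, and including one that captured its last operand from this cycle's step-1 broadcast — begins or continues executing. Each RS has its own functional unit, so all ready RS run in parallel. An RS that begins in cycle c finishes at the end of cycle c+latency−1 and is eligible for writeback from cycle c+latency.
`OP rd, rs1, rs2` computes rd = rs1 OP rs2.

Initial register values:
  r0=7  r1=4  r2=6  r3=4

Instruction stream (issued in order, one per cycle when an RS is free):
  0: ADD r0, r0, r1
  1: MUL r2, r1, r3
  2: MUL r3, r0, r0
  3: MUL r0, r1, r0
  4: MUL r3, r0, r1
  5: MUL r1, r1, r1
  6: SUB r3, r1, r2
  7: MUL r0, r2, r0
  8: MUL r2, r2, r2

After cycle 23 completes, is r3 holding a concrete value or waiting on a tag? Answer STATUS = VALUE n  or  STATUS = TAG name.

c1: issue ADD r0<-Add1 | r0:Add1,r1:4,r2:6,r3:4
c2: issue MUL r2<-Mul1 | r0:Add1,r1:4,r2:Mul1,r3:4
c3: issue MUL r3<-Mul2 | r0:Add1,r1:4,r2:Mul1,r3:Mul2
c4: CDB Add1=11; stall | r0:11,r1:4,r2:Mul1,r3:Mul2
c5: stall | r0:11,r1:4,r2:Mul1,r3:Mul2
c6: stall | r0:11,r1:4,r2:Mul1,r3:Mul2
c7: CDB Mul1=16; issue MUL r0<-Mul1 | r0:Mul1,r1:4,r2:16,r3:Mul2
c8: stall | r0:Mul1,r1:4,r2:16,r3:Mul2
c9: CDB Mul2=121; issue MUL r3<-Mul2 | r0:Mul1,r1:4,r2:16,r3:Mul2
c10: stall | r0:Mul1,r1:4,r2:16,r3:Mul2
c11: stall | r0:Mul1,r1:4,r2:16,r3:Mul2
c12: CDB Mul1=44; issue MUL r1<-Mul1 | r0:44,r1:Mul1,r2:16,r3:Mul2
c13: issue SUB r3<-Add1 | r0:44,r1:Mul1,r2:16,r3:Add1
c14: stall | r0:44,r1:Mul1,r2:16,r3:Add1
c15: stall | r0:44,r1:Mul1,r2:16,r3:Add1
c16: stall | r0:44,r1:Mul1,r2:16,r3:Add1
c17: CDB Mul1=16; issue MUL r0<-Mul1 | r0:Mul1,r1:16,r2:16,r3:Add1
c18: CDB Mul2=176; issue MUL r2<-Mul2 | r0:Mul1,r1:16,r2:Mul2,r3:Add1
c19: - | r0:Mul1,r1:16,r2:Mul2,r3:Add1
c20: CDB Add1=0 | r0:Mul1,r1:16,r2:Mul2,r3:0
c21: - | r0:Mul1,r1:16,r2:Mul2,r3:0
c22: CDB Mul1=704 | r0:704,r1:16,r2:Mul2,r3:0
c23: CDB Mul2=256 | r0:704,r1:16,r2:256,r3:0

STATUS = VALUE 0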